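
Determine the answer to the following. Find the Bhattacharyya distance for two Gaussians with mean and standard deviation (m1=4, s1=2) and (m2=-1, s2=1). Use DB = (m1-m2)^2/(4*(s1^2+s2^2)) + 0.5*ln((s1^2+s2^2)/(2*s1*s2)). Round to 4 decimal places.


Bhattacharyya distance between two Gaussians:
DB = (m1-m2)^2/(4*(s1^2+s2^2)) + (1/2)*ln((s1^2+s2^2)/(2*s1*s2)).
(m1-m2)^2 = (5)^2 = 25.
s1^2+s2^2 = 4 + 1 = 5.
term1 = 25/20 = 1.25.
term2 = 0.5*ln(5/4.0) = 0.111572.
DB = 1.25 + 0.111572 = 1.3616

1.3616


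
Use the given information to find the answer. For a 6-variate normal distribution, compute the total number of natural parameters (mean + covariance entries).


Exponential family dimension calculation:
For 6-dim MVN: mean has 6 params, covariance has 6*7/2 = 21 unique entries.
Total dim = 6 + 21 = 27.

27


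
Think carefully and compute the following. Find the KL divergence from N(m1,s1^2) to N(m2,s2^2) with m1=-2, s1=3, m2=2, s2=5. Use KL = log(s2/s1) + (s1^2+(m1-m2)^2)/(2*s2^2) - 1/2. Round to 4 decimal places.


KL divergence between normal distributions:
KL = log(s2/s1) + (s1^2 + (m1-m2)^2)/(2*s2^2) - 1/2.
log(5/3) = 0.510826.
(3^2 + (-2-2)^2)/(2*5^2) = (9 + 16)/50 = 0.5.
KL = 0.510826 + 0.5 - 0.5 = 0.5108

0.5108


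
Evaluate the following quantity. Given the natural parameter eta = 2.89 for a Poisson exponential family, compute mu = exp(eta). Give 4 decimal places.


Expectation parameter for Poisson exponential family:
mu = exp(eta).
eta = 2.89.
mu = exp(2.89) = 17.9933

17.9933


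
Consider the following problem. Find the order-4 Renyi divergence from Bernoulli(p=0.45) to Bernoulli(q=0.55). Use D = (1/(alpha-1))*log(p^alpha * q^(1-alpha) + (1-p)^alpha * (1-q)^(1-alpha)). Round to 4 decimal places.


Renyi divergence of order alpha between Bernoulli distributions:
D = (1/(alpha-1))*log(p^alpha * q^(1-alpha) + (1-p)^alpha * (1-q)^(1-alpha)).
alpha = 4, p = 0.45, q = 0.55.
p^alpha * q^(1-alpha) = 0.45^4 * 0.55^-3 = 0.246469.
(1-p)^alpha * (1-q)^(1-alpha) = 0.55^4 * 0.45^-3 = 1.004184.
sum = 0.246469 + 1.004184 = 1.250653.
D = (1/3)*log(1.250653) = 0.0746

0.0746


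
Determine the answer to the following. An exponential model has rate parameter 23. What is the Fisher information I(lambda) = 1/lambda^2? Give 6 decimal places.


Fisher information for exponential: I(lambda) = 1/lambda^2.
lambda = 23, lambda^2 = 529.
I = 1/529 = 0.001890

0.001890


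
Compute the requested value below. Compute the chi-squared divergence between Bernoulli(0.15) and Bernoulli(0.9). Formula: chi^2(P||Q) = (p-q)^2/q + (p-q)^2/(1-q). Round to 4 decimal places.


Chi-squared divergence between Bernoulli distributions:
chi^2 = (p-q)^2/q + (p-q)^2/(1-q).
p = 0.15, q = 0.9, p-q = -0.75.
(p-q)^2 = 0.5625.
term1 = 0.5625/0.9 = 0.625.
term2 = 0.5625/0.1 = 5.625.
chi^2 = 0.625 + 5.625 = 6.2500

6.2500


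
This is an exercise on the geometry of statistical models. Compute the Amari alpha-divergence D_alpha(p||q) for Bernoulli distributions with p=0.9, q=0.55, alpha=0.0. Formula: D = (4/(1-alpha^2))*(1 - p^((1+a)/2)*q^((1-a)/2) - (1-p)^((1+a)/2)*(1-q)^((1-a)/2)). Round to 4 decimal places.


Amari alpha-divergence:
D = (4/(1-alpha^2))*(1 - p^((1+a)/2)*q^((1-a)/2) - (1-p)^((1+a)/2)*(1-q)^((1-a)/2)).
alpha = 0.0, p = 0.9, q = 0.55.
e1 = (1+alpha)/2 = 0.5, e2 = (1-alpha)/2 = 0.5.
t1 = p^e1 * q^e2 = 0.9^0.5 * 0.55^0.5 = 0.703562.
t2 = (1-p)^e1 * (1-q)^e2 = 0.1^0.5 * 0.45^0.5 = 0.212132.
4/(1-alpha^2) = 4.0.
D = 4.0*(1 - 0.703562 - 0.212132) = 0.3372

0.3372


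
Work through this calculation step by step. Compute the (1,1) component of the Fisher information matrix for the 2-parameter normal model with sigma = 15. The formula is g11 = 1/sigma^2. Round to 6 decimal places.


For the 2-parameter normal family, the Fisher metric has:
  g11 = 1/sigma^2, g22 = 2/sigma^2.
sigma = 15, sigma^2 = 225.
g11 = 0.004444

0.004444


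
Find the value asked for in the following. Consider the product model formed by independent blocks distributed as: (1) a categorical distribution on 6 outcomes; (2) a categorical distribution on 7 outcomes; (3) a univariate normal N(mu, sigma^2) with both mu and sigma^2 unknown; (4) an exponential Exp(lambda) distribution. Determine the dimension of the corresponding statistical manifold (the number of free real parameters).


The dimension of a statistical manifold equals the number of free
(independent) real parameters of the model. For a product of independent
blocks the parameter counts add.
- categorical on 6 outcomes (probabilities sum to 1): 6-1 = 5.
- categorical on 7 outcomes (probabilities sum to 1): 7-1 = 6.
- normal (mu, sigma^2): 2.
- exponential (lambda): 1.
Total = 5 + 6 + 2 + 1 = 14.
Dimension = 14

14


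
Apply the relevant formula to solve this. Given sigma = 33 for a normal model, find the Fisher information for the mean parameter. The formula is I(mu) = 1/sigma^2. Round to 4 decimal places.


The Fisher information for the mean of a normal distribution is I(mu) = 1/sigma^2.
sigma = 33, so sigma^2 = 1089.
I(mu) = 1/1089 = 0.0009

0.0009


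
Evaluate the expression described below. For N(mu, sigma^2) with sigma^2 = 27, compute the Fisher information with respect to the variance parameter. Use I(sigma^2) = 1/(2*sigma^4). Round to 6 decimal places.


Fisher information for variance: I(sigma^2) = 1/(2*sigma^4).
sigma^2 = 27, so sigma^4 = 729.
I = 1/(2*729) = 1/1458 = 0.000686

0.000686


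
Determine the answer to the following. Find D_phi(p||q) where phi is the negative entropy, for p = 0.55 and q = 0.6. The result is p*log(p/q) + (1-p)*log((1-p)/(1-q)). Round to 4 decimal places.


Bregman divergence with negative entropy generator:
D = p*log(p/q) + (1-p)*log((1-p)/(1-q)).
p = 0.55, q = 0.6.
p*log(p/q) = 0.55*log(0.55/0.6) = -0.047856.
(1-p)*log((1-p)/(1-q)) = 0.45*log(0.45/0.4) = 0.053002.
D = -0.047856 + 0.053002 = 0.0051

0.0051


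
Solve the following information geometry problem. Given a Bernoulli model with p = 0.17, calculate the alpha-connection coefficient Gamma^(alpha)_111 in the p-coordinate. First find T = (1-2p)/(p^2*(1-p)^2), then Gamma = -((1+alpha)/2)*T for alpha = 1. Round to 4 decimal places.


Skewness (Amari-Chentsov) tensor: T = (1-2p)/(p^2*(1-p)^2).
p = 0.17, 1-2p = 0.66, p^2 = 0.0289, (1-p)^2 = 0.6889.
T = 0.66/(0.0289 * 0.6889) = 33.150487.
In the p-coordinate, Gamma^(alpha) = Gamma^(0) - (alpha/2)*T with Gamma^(0) = (1/2)*g'(p) = -T/2,
so Gamma^(alpha) = -((1+alpha)/2)*T.
alpha = 1, -(1+alpha)/2 = -1.0.
Gamma = -1.0 * 33.150487 = -33.1505

-33.1505


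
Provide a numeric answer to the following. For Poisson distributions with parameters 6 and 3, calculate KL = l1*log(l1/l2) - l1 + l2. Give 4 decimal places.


KL divergence for Poisson:
KL = l1*log(l1/l2) - l1 + l2.
l1 = 6, l2 = 3.
log(6/3) = 0.693147.
l1*log(l1/l2) = 6 * 0.693147 = 4.158883.
KL = 4.158883 - 6 + 3 = 1.1589

1.1589


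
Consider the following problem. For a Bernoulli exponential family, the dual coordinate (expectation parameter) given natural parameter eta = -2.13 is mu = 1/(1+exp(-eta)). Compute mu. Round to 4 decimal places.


Dual coordinate (expectation parameter) for Bernoulli:
mu = 1/(1+exp(-eta)).
eta = -2.13.
exp(-eta) = exp(2.13) = 8.414867.
mu = 1/(1+8.414867) = 0.1062

0.1062


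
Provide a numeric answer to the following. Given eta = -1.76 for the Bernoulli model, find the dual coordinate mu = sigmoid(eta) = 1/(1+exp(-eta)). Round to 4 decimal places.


Dual coordinate (expectation parameter) for Bernoulli:
mu = 1/(1+exp(-eta)).
eta = -1.76.
exp(-eta) = exp(1.76) = 5.812437.
mu = 1/(1+5.812437) = 0.1468

0.1468


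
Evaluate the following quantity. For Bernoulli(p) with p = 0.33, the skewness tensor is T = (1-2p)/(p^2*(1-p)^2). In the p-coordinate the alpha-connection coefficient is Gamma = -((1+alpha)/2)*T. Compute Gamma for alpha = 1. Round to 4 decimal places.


Skewness (Amari-Chentsov) tensor: T = (1-2p)/(p^2*(1-p)^2).
p = 0.33, 1-2p = 0.34, p^2 = 0.1089, (1-p)^2 = 0.4489.
T = 0.34/(0.1089 * 0.4489) = 6.955069.
In the p-coordinate, Gamma^(alpha) = Gamma^(0) - (alpha/2)*T with Gamma^(0) = (1/2)*g'(p) = -T/2,
so Gamma^(alpha) = -((1+alpha)/2)*T.
alpha = 1, -(1+alpha)/2 = -1.0.
Gamma = -1.0 * 6.955069 = -6.9551

-6.9551


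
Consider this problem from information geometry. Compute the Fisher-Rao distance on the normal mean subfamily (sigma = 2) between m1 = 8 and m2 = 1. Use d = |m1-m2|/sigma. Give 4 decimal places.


On the fixed-variance normal subfamily, geodesic distance = |m1-m2|/sigma.
|8 - 1| = 7.
sigma = 2.
d = 7/2 = 3.5000

3.5000


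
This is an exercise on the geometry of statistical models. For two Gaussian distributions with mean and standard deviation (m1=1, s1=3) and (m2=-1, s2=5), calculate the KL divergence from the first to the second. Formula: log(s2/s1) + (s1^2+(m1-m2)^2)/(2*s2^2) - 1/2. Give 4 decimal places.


KL divergence between normal distributions:
KL = log(s2/s1) + (s1^2 + (m1-m2)^2)/(2*s2^2) - 1/2.
log(5/3) = 0.510826.
(3^2 + (1--1)^2)/(2*5^2) = (9 + 4)/50 = 0.26.
KL = 0.510826 + 0.26 - 0.5 = 0.2708

0.2708


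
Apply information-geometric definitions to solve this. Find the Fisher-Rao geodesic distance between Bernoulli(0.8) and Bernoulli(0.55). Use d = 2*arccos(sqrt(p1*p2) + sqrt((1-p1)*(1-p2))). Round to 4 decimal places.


Geodesic distance on Bernoulli manifold:
d(p1,p2) = 2*arccos(sqrt(p1*p2) + sqrt((1-p1)*(1-p2))).
sqrt(p1*p2) = sqrt(0.8*0.55) = 0.663325.
sqrt((1-p1)*(1-p2)) = sqrt(0.2*0.45) = 0.3.
arg = 0.663325 + 0.3 = 0.963325.
d = 2*arccos(0.963325) = 0.5433

0.5433


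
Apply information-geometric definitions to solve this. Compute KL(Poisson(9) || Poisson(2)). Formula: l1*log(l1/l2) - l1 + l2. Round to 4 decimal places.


KL divergence for Poisson:
KL = l1*log(l1/l2) - l1 + l2.
l1 = 9, l2 = 2.
log(9/2) = 1.504077.
l1*log(l1/l2) = 9 * 1.504077 = 13.536697.
KL = 13.536697 - 9 + 2 = 6.5367

6.5367


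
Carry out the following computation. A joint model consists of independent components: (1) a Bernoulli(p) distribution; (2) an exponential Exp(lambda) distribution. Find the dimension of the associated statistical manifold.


The dimension of a statistical manifold equals the number of free
(independent) real parameters of the model. For a product of independent
blocks the parameter counts add.
- Bernoulli (p): 1.
- exponential (lambda): 1.
Total = 1 + 1 = 2.
Dimension = 2

2


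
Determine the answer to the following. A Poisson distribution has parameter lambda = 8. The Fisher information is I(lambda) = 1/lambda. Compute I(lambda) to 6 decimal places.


Fisher information for Poisson: I(lambda) = 1/lambda.
lambda = 8.
I(lambda) = 1/8 = 0.125000

0.125000


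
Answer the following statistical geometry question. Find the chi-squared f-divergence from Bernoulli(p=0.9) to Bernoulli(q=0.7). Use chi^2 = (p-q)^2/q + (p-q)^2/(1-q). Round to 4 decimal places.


Chi-squared divergence between Bernoulli distributions:
chi^2 = (p-q)^2/q + (p-q)^2/(1-q).
p = 0.9, q = 0.7, p-q = 0.2.
(p-q)^2 = 0.04.
term1 = 0.04/0.7 = 0.057143.
term2 = 0.04/0.3 = 0.133333.
chi^2 = 0.057143 + 0.133333 = 0.1905

0.1905


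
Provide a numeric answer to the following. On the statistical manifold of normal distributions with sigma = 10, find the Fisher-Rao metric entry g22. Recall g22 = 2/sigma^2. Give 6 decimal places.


For the 2-parameter normal family, the Fisher metric has:
  g11 = 1/sigma^2, g22 = 2/sigma^2.
sigma = 10, sigma^2 = 100.
g22 = 0.020000

0.020000


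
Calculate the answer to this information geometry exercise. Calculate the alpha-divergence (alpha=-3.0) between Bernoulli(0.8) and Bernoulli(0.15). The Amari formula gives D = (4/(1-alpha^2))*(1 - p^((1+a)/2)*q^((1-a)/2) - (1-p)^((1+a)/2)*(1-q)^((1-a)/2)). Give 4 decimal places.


Amari alpha-divergence:
D = (4/(1-alpha^2))*(1 - p^((1+a)/2)*q^((1-a)/2) - (1-p)^((1+a)/2)*(1-q)^((1-a)/2)).
alpha = -3.0, p = 0.8, q = 0.15.
e1 = (1+alpha)/2 = -1.0, e2 = (1-alpha)/2 = 2.0.
t1 = p^e1 * q^e2 = 0.8^-1.0 * 0.15^2.0 = 0.028125.
t2 = (1-p)^e1 * (1-q)^e2 = 0.2^-1.0 * 0.85^2.0 = 3.6125.
4/(1-alpha^2) = -0.5.
D = -0.5*(1 - 0.028125 - 3.6125) = 1.3203

1.3203


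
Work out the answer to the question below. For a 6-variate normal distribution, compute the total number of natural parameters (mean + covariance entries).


Exponential family dimension calculation:
For 6-dim MVN: mean has 6 params, covariance has 6*7/2 = 21 unique entries.
Total dim = 6 + 21 = 27.

27


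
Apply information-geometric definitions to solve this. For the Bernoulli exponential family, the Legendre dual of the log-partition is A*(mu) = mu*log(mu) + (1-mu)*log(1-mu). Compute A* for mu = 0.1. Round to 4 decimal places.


Legendre transform for Bernoulli:
A*(mu) = mu*log(mu) + (1-mu)*log(1-mu).
mu = 0.1, 1-mu = 0.9.
mu*log(mu) = 0.1*log(0.1) = -0.230259.
(1-mu)*log(1-mu) = 0.9*log(0.9) = -0.094824.
A* = -0.230259 + -0.094824 = -0.3251

-0.3251


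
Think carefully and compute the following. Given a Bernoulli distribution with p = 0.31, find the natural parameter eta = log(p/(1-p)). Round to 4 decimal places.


Natural parameter for Bernoulli: eta = log(p/(1-p)).
p = 0.31, 1-p = 0.69.
p/(1-p) = 0.449275.
eta = log(0.449275) = -0.8001

-0.8001


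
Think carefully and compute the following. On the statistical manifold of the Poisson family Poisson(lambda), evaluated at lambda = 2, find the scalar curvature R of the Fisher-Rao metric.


This family has a single free parameter, so its statistical manifold
is 1-dimensional. The Riemann curvature tensor of any 1-dimensional
Riemannian manifold vanishes identically, so R = 0.

0


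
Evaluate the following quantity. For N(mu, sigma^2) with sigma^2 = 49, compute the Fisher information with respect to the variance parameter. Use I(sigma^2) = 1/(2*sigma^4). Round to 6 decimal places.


Fisher information for variance: I(sigma^2) = 1/(2*sigma^4).
sigma^2 = 49, so sigma^4 = 2401.
I = 1/(2*2401) = 1/4802 = 0.000208

0.000208


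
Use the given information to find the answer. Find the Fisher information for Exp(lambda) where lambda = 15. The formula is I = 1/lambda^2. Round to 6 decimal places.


Fisher information for exponential: I(lambda) = 1/lambda^2.
lambda = 15, lambda^2 = 225.
I = 1/225 = 0.004444

0.004444


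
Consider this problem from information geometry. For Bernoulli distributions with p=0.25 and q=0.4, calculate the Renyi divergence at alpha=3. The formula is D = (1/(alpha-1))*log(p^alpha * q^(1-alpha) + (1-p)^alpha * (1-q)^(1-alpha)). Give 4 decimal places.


Renyi divergence of order alpha between Bernoulli distributions:
D = (1/(alpha-1))*log(p^alpha * q^(1-alpha) + (1-p)^alpha * (1-q)^(1-alpha)).
alpha = 3, p = 0.25, q = 0.4.
p^alpha * q^(1-alpha) = 0.25^3 * 0.4^-2 = 0.097656.
(1-p)^alpha * (1-q)^(1-alpha) = 0.75^3 * 0.6^-2 = 1.171875.
sum = 0.097656 + 1.171875 = 1.269531.
D = (1/2)*log(1.269531) = 0.1193

0.1193


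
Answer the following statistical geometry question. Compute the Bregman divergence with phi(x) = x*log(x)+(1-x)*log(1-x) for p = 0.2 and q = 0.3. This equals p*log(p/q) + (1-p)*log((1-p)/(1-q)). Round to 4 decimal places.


Bregman divergence with negative entropy generator:
D = p*log(p/q) + (1-p)*log((1-p)/(1-q)).
p = 0.2, q = 0.3.
p*log(p/q) = 0.2*log(0.2/0.3) = -0.081093.
(1-p)*log((1-p)/(1-q)) = 0.8*log(0.8/0.7) = 0.106825.
D = -0.081093 + 0.106825 = 0.0257

0.0257


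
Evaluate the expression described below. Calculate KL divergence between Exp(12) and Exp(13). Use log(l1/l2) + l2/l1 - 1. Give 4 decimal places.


KL divergence for exponential family:
KL = log(l1/l2) + l2/l1 - 1.
log(12/13) = -0.080043.
13/12 = 1.083333.
KL = -0.080043 + 1.083333 - 1 = 0.0033

0.0033


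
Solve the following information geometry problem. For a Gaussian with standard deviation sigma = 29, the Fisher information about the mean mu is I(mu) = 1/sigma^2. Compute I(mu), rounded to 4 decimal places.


The Fisher information for the mean of a normal distribution is I(mu) = 1/sigma^2.
sigma = 29, so sigma^2 = 841.
I(mu) = 1/841 = 0.0012

0.0012


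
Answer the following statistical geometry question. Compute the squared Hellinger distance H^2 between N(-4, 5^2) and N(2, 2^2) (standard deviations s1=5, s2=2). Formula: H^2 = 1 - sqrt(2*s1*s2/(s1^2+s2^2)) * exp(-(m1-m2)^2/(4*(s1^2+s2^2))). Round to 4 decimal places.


Squared Hellinger distance for Gaussians:
H^2 = 1 - sqrt(2*s1*s2/(s1^2+s2^2)) * exp(-(m1-m2)^2/(4*(s1^2+s2^2))).
s1^2 = 25, s2^2 = 4, s1^2+s2^2 = 29.
sqrt(2*5*2/(29)) = 0.830455.
(m1-m2)^2 = (-6)^2 = 36.
exp(-36/(4*29)) = exp(-0.310345) = 0.733194.
H^2 = 1 - 0.830455*0.733194 = 0.3911

0.3911


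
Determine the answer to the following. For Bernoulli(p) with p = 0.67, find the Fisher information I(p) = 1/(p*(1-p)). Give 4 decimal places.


For Bernoulli(p), Fisher information is I(p) = 1/(p*(1-p)).
p = 0.67, 1-p = 0.33.
p*(1-p) = 0.2211.
I(p) = 1/0.2211 = 4.5228

4.5228


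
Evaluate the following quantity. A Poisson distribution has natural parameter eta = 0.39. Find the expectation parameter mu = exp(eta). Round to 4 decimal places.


Expectation parameter for Poisson exponential family:
mu = exp(eta).
eta = 0.39.
mu = exp(0.39) = 1.4770

1.4770


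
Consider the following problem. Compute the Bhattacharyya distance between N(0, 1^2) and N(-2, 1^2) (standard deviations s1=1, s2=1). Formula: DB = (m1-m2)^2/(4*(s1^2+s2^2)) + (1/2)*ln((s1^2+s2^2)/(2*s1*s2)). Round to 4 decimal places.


Bhattacharyya distance between two Gaussians:
DB = (m1-m2)^2/(4*(s1^2+s2^2)) + (1/2)*ln((s1^2+s2^2)/(2*s1*s2)).
(m1-m2)^2 = (2)^2 = 4.
s1^2+s2^2 = 1 + 1 = 2.
term1 = 4/8 = 0.5.
term2 = 0.5*ln(2/2.0) = 0.0.
DB = 0.5 + 0.0 = 0.5000

0.5000


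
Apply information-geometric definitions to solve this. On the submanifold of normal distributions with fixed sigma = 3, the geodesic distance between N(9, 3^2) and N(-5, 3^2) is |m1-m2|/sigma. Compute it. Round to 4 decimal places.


On the fixed-variance normal subfamily, geodesic distance = |m1-m2|/sigma.
|9 - -5| = 14.
sigma = 3.
d = 14/3 = 4.6667

4.6667


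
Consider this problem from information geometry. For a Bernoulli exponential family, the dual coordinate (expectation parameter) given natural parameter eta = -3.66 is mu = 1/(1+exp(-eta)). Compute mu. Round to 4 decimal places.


Dual coordinate (expectation parameter) for Bernoulli:
mu = 1/(1+exp(-eta)).
eta = -3.66.
exp(-eta) = exp(3.66) = 38.861343.
mu = 1/(1+38.861343) = 0.0251

0.0251


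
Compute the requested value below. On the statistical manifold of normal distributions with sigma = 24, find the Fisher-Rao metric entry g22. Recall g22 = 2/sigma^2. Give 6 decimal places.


For the 2-parameter normal family, the Fisher metric has:
  g11 = 1/sigma^2, g22 = 2/sigma^2.
sigma = 24, sigma^2 = 576.
g22 = 0.003472

0.003472


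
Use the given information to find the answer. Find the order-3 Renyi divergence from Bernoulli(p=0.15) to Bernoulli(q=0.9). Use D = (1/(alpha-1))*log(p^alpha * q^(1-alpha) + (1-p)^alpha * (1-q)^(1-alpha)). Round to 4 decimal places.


Renyi divergence of order alpha between Bernoulli distributions:
D = (1/(alpha-1))*log(p^alpha * q^(1-alpha) + (1-p)^alpha * (1-q)^(1-alpha)).
alpha = 3, p = 0.15, q = 0.9.
p^alpha * q^(1-alpha) = 0.15^3 * 0.9^-2 = 0.004167.
(1-p)^alpha * (1-q)^(1-alpha) = 0.85^3 * 0.1^-2 = 61.4125.
sum = 0.004167 + 61.4125 = 61.416667.
D = (1/2)*log(61.416667) = 2.0588

2.0588


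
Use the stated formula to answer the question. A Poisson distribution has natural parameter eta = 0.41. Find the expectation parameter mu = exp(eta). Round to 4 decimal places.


Expectation parameter for Poisson exponential family:
mu = exp(eta).
eta = 0.41.
mu = exp(0.41) = 1.5068

1.5068


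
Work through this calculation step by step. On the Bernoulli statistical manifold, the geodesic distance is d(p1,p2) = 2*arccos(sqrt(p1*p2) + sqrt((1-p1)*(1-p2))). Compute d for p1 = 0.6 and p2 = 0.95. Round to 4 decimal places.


Geodesic distance on Bernoulli manifold:
d(p1,p2) = 2*arccos(sqrt(p1*p2) + sqrt((1-p1)*(1-p2))).
sqrt(p1*p2) = sqrt(0.6*0.95) = 0.754983.
sqrt((1-p1)*(1-p2)) = sqrt(0.4*0.05) = 0.141421.
arg = 0.754983 + 0.141421 = 0.896405.
d = 2*arccos(0.896405) = 0.9184

0.9184


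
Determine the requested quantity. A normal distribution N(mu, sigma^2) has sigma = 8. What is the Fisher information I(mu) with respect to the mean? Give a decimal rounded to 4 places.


The Fisher information for the mean of a normal distribution is I(mu) = 1/sigma^2.
sigma = 8, so sigma^2 = 64.
I(mu) = 1/64 = 0.0156

0.0156


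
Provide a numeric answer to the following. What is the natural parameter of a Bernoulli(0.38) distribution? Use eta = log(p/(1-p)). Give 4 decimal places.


Natural parameter for Bernoulli: eta = log(p/(1-p)).
p = 0.38, 1-p = 0.62.
p/(1-p) = 0.612903.
eta = log(0.612903) = -0.4895

-0.4895


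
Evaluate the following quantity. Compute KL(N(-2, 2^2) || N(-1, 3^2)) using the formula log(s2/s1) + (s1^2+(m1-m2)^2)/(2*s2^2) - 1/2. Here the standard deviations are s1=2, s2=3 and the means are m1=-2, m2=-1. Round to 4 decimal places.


KL divergence between normal distributions:
KL = log(s2/s1) + (s1^2 + (m1-m2)^2)/(2*s2^2) - 1/2.
log(3/2) = 0.405465.
(2^2 + (-2--1)^2)/(2*3^2) = (4 + 1)/18 = 0.277778.
KL = 0.405465 + 0.277778 - 0.5 = 0.1832

0.1832


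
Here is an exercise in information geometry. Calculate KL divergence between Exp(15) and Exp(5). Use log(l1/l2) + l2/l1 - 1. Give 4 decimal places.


KL divergence for exponential family:
KL = log(l1/l2) + l2/l1 - 1.
log(15/5) = 1.098612.
5/15 = 0.333333.
KL = 1.098612 + 0.333333 - 1 = 0.4319

0.4319


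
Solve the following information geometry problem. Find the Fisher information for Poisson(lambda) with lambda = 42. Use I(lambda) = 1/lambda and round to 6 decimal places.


Fisher information for Poisson: I(lambda) = 1/lambda.
lambda = 42.
I(lambda) = 1/42 = 0.023810

0.023810


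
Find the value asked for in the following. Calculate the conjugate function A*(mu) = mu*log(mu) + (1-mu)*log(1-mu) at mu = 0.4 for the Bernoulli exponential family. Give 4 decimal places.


Legendre transform for Bernoulli:
A*(mu) = mu*log(mu) + (1-mu)*log(1-mu).
mu = 0.4, 1-mu = 0.6.
mu*log(mu) = 0.4*log(0.4) = -0.366516.
(1-mu)*log(1-mu) = 0.6*log(0.6) = -0.306495.
A* = -0.366516 + -0.306495 = -0.6730

-0.6730


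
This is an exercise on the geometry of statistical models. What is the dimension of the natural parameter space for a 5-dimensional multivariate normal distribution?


Exponential family dimension calculation:
For 5-dim MVN: mean has 5 params, covariance has 5*6/2 = 15 unique entries.
Total dim = 5 + 15 = 20.

20


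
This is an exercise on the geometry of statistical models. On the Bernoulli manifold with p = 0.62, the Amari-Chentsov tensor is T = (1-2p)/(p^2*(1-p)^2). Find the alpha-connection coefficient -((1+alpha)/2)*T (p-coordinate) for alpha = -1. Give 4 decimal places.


Skewness (Amari-Chentsov) tensor: T = (1-2p)/(p^2*(1-p)^2).
p = 0.62, 1-2p = -0.24, p^2 = 0.3844, (1-p)^2 = 0.1444.
T = -0.24/(0.3844 * 0.1444) = -4.323751.
In the p-coordinate, Gamma^(alpha) = Gamma^(0) - (alpha/2)*T with Gamma^(0) = (1/2)*g'(p) = -T/2,
so Gamma^(alpha) = -((1+alpha)/2)*T.
alpha = -1, -(1+alpha)/2 = 0.0.
Gamma = 0.0 * -4.323751 = 0.0000

0.0000


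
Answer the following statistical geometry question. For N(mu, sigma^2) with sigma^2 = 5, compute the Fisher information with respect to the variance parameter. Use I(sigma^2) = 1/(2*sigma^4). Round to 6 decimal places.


Fisher information for variance: I(sigma^2) = 1/(2*sigma^4).
sigma^2 = 5, so sigma^4 = 25.
I = 1/(2*25) = 1/50 = 0.020000

0.020000


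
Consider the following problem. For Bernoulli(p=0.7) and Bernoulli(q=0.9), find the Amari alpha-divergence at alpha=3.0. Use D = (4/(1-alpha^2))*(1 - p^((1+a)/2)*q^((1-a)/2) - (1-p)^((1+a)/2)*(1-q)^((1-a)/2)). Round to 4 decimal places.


Amari alpha-divergence:
D = (4/(1-alpha^2))*(1 - p^((1+a)/2)*q^((1-a)/2) - (1-p)^((1+a)/2)*(1-q)^((1-a)/2)).
alpha = 3.0, p = 0.7, q = 0.9.
e1 = (1+alpha)/2 = 2.0, e2 = (1-alpha)/2 = -1.0.
t1 = p^e1 * q^e2 = 0.7^2.0 * 0.9^-1.0 = 0.544444.
t2 = (1-p)^e1 * (1-q)^e2 = 0.3^2.0 * 0.1^-1.0 = 0.9.
4/(1-alpha^2) = -0.5.
D = -0.5*(1 - 0.544444 - 0.9) = 0.2222

0.2222


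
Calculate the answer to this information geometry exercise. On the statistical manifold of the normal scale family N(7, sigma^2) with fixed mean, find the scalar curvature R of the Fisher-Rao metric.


This family has a single free parameter, so its statistical manifold
is 1-dimensional. The Riemann curvature tensor of any 1-dimensional
Riemannian manifold vanishes identically, so R = 0.

0


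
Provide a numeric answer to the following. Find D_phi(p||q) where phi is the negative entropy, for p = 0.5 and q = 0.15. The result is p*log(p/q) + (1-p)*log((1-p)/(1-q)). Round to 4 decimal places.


Bregman divergence with negative entropy generator:
D = p*log(p/q) + (1-p)*log((1-p)/(1-q)).
p = 0.5, q = 0.15.
p*log(p/q) = 0.5*log(0.5/0.15) = 0.601986.
(1-p)*log((1-p)/(1-q)) = 0.5*log(0.5/0.85) = -0.265314.
D = 0.601986 + -0.265314 = 0.3367

0.3367


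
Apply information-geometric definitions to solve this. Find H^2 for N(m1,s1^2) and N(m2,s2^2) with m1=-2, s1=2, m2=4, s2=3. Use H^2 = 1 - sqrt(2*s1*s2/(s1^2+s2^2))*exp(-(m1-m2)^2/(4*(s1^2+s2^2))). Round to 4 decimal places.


Squared Hellinger distance for Gaussians:
H^2 = 1 - sqrt(2*s1*s2/(s1^2+s2^2)) * exp(-(m1-m2)^2/(4*(s1^2+s2^2))).
s1^2 = 4, s2^2 = 9, s1^2+s2^2 = 13.
sqrt(2*2*3/(13)) = 0.960769.
(m1-m2)^2 = (-6)^2 = 36.
exp(-36/(4*13)) = exp(-0.692308) = 0.50042.
H^2 = 1 - 0.960769*0.50042 = 0.5192

0.5192


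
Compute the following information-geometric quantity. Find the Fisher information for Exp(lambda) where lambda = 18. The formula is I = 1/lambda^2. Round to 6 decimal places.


Fisher information for exponential: I(lambda) = 1/lambda^2.
lambda = 18, lambda^2 = 324.
I = 1/324 = 0.003086

0.003086


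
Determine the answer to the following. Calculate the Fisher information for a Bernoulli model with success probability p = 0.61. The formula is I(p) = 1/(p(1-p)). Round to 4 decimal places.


For Bernoulli(p), Fisher information is I(p) = 1/(p*(1-p)).
p = 0.61, 1-p = 0.39.
p*(1-p) = 0.2379.
I(p) = 1/0.2379 = 4.2034

4.2034


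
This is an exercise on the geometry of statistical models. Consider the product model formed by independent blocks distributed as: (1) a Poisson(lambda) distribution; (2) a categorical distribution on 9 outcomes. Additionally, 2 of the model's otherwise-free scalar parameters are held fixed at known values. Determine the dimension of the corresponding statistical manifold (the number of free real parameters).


The dimension of a statistical manifold equals the number of free
(independent) real parameters of the model. For a product of independent
blocks the parameter counts add.
- Poisson (lambda): 1.
- categorical on 9 outcomes (probabilities sum to 1): 9-1 = 8.
Total = 1 + 8 = 9.
2 parameter(s) fixed at known values: 9 - 2 = 7.
Dimension = 7

7


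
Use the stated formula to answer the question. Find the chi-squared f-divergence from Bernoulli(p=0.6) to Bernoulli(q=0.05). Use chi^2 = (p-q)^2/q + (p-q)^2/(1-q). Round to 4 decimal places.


Chi-squared divergence between Bernoulli distributions:
chi^2 = (p-q)^2/q + (p-q)^2/(1-q).
p = 0.6, q = 0.05, p-q = 0.55.
(p-q)^2 = 0.3025.
term1 = 0.3025/0.05 = 6.05.
term2 = 0.3025/0.95 = 0.318421.
chi^2 = 6.05 + 0.318421 = 6.3684

6.3684


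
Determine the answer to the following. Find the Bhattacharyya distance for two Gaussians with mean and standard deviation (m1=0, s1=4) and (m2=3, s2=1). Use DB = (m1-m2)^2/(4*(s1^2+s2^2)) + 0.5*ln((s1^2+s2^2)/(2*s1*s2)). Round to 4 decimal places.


Bhattacharyya distance between two Gaussians:
DB = (m1-m2)^2/(4*(s1^2+s2^2)) + (1/2)*ln((s1^2+s2^2)/(2*s1*s2)).
(m1-m2)^2 = (-3)^2 = 9.
s1^2+s2^2 = 16 + 1 = 17.
term1 = 9/68 = 0.132353.
term2 = 0.5*ln(17/8.0) = 0.376886.
DB = 0.132353 + 0.376886 = 0.5092

0.5092


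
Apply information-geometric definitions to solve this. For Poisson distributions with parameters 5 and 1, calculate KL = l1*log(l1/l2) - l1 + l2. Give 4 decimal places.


KL divergence for Poisson:
KL = l1*log(l1/l2) - l1 + l2.
l1 = 5, l2 = 1.
log(5/1) = 1.609438.
l1*log(l1/l2) = 5 * 1.609438 = 8.04719.
KL = 8.04719 - 5 + 1 = 4.0472

4.0472


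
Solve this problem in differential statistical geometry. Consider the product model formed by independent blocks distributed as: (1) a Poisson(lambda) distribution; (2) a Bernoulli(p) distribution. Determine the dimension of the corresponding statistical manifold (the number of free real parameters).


The dimension of a statistical manifold equals the number of free
(independent) real parameters of the model. For a product of independent
blocks the parameter counts add.
- Poisson (lambda): 1.
- Bernoulli (p): 1.
Total = 1 + 1 = 2.
Dimension = 2

2


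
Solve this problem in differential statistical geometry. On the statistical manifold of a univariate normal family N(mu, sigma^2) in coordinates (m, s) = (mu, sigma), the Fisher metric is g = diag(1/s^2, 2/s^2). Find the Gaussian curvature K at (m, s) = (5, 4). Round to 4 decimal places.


The metric has the form g = (A dm^2 + B ds^2)/s^2 with A = 1, B = 2.
Substitute u = sqrt(A/B)*m: g = B*(du^2 + ds^2)/s^2, i.e. B times the
Poincare upper half-plane metric, which has constant Gaussian curvature -1.
Scaling a 2D metric by a constant c divides the Gaussian curvature by c,
so K = -1/B = -1/(2) = -0.5000 everywhere (the point (m, s) = (5, 4) is irrelevant:
the curvature is constant).
The requested Gaussian curvature is K = -0.5000.

-0.5000


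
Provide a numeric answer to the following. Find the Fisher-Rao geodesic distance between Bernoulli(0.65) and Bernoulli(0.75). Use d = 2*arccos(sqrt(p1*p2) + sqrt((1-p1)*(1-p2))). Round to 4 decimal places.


Geodesic distance on Bernoulli manifold:
d(p1,p2) = 2*arccos(sqrt(p1*p2) + sqrt((1-p1)*(1-p2))).
sqrt(p1*p2) = sqrt(0.65*0.75) = 0.698212.
sqrt((1-p1)*(1-p2)) = sqrt(0.35*0.25) = 0.295804.
arg = 0.698212 + 0.295804 = 0.994016.
d = 2*arccos(0.994016) = 0.2189

0.2189


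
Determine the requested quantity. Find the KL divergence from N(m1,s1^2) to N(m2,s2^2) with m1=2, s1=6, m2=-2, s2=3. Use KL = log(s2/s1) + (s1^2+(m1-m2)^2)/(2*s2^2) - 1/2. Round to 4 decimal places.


KL divergence between normal distributions:
KL = log(s2/s1) + (s1^2 + (m1-m2)^2)/(2*s2^2) - 1/2.
log(3/6) = -0.693147.
(6^2 + (2--2)^2)/(2*3^2) = (36 + 16)/18 = 2.888889.
KL = -0.693147 + 2.888889 - 0.5 = 1.6957

1.6957


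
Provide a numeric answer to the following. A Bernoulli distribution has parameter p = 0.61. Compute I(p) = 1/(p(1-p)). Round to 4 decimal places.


For Bernoulli(p), Fisher information is I(p) = 1/(p*(1-p)).
p = 0.61, 1-p = 0.39.
p*(1-p) = 0.2379.
I(p) = 1/0.2379 = 4.2034

4.2034


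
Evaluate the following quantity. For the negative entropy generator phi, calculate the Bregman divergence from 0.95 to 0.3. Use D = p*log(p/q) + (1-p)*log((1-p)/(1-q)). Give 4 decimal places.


Bregman divergence with negative entropy generator:
D = p*log(p/q) + (1-p)*log((1-p)/(1-q)).
p = 0.95, q = 0.3.
p*log(p/q) = 0.95*log(0.95/0.3) = 1.095046.
(1-p)*log((1-p)/(1-q)) = 0.05*log(0.05/0.7) = -0.131953.
D = 1.095046 + -0.131953 = 0.9631

0.9631


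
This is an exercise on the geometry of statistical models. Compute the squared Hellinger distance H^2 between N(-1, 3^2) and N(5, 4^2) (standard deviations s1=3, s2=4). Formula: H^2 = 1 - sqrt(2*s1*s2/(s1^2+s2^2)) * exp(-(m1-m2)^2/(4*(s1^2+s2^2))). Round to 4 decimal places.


Squared Hellinger distance for Gaussians:
H^2 = 1 - sqrt(2*s1*s2/(s1^2+s2^2)) * exp(-(m1-m2)^2/(4*(s1^2+s2^2))).
s1^2 = 9, s2^2 = 16, s1^2+s2^2 = 25.
sqrt(2*3*4/(25)) = 0.979796.
(m1-m2)^2 = (-6)^2 = 36.
exp(-36/(4*25)) = exp(-0.36) = 0.697676.
H^2 = 1 - 0.979796*0.697676 = 0.3164

0.3164


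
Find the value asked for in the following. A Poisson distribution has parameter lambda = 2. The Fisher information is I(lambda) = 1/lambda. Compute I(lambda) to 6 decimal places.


Fisher information for Poisson: I(lambda) = 1/lambda.
lambda = 2.
I(lambda) = 1/2 = 0.500000

0.500000


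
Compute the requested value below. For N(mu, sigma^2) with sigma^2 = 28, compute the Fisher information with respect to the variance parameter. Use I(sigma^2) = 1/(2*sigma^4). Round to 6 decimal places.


Fisher information for variance: I(sigma^2) = 1/(2*sigma^4).
sigma^2 = 28, so sigma^4 = 784.
I = 1/(2*784) = 1/1568 = 0.000638

0.000638


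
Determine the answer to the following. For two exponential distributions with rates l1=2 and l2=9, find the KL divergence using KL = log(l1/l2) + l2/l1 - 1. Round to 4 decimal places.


KL divergence for exponential family:
KL = log(l1/l2) + l2/l1 - 1.
log(2/9) = -1.504077.
9/2 = 4.5.
KL = -1.504077 + 4.5 - 1 = 1.9959

1.9959


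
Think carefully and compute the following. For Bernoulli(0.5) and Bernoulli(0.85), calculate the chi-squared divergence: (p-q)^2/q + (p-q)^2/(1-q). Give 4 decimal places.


Chi-squared divergence between Bernoulli distributions:
chi^2 = (p-q)^2/q + (p-q)^2/(1-q).
p = 0.5, q = 0.85, p-q = -0.35.
(p-q)^2 = 0.1225.
term1 = 0.1225/0.85 = 0.144118.
term2 = 0.1225/0.15 = 0.816667.
chi^2 = 0.144118 + 0.816667 = 0.9608

0.9608


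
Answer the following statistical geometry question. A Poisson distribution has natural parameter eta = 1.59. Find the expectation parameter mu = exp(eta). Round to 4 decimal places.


Expectation parameter for Poisson exponential family:
mu = exp(eta).
eta = 1.59.
mu = exp(1.59) = 4.9037

4.9037


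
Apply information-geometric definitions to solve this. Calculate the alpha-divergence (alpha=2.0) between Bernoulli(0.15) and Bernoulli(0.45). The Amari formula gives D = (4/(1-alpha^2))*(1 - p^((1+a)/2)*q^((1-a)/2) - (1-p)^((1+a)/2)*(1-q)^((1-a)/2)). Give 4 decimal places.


Amari alpha-divergence:
D = (4/(1-alpha^2))*(1 - p^((1+a)/2)*q^((1-a)/2) - (1-p)^((1+a)/2)*(1-q)^((1-a)/2)).
alpha = 2.0, p = 0.15, q = 0.45.
e1 = (1+alpha)/2 = 1.5, e2 = (1-alpha)/2 = -0.5.
t1 = p^e1 * q^e2 = 0.15^1.5 * 0.45^-0.5 = 0.086603.
t2 = (1-p)^e1 * (1-q)^e2 = 0.85^1.5 * 0.55^-0.5 = 1.056689.
4/(1-alpha^2) = -1.333333.
D = -1.333333*(1 - 0.086603 - 1.056689) = 0.1911

0.1911


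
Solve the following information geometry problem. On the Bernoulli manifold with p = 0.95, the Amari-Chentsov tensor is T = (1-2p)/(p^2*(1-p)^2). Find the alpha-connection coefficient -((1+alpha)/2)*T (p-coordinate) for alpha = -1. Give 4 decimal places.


Skewness (Amari-Chentsov) tensor: T = (1-2p)/(p^2*(1-p)^2).
p = 0.95, 1-2p = -0.9, p^2 = 0.9025, (1-p)^2 = 0.0025.
T = -0.9/(0.9025 * 0.0025) = -398.891967.
In the p-coordinate, Gamma^(alpha) = Gamma^(0) - (alpha/2)*T with Gamma^(0) = (1/2)*g'(p) = -T/2,
so Gamma^(alpha) = -((1+alpha)/2)*T.
alpha = -1, -(1+alpha)/2 = 0.0.
Gamma = 0.0 * -398.891967 = 0.0000

0.0000


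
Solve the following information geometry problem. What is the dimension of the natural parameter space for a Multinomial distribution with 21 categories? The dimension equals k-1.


Exponential family dimension calculation:
For Multinomial with k=21 categories, dim = k-1 = 20.

20


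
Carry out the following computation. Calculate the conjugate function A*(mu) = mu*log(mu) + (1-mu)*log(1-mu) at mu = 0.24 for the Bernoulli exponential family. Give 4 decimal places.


Legendre transform for Bernoulli:
A*(mu) = mu*log(mu) + (1-mu)*log(1-mu).
mu = 0.24, 1-mu = 0.76.
mu*log(mu) = 0.24*log(0.24) = -0.342508.
(1-mu)*log(1-mu) = 0.76*log(0.76) = -0.208572.
A* = -0.342508 + -0.208572 = -0.5511

-0.5511


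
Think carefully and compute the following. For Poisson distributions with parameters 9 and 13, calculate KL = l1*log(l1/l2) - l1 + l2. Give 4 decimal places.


KL divergence for Poisson:
KL = l1*log(l1/l2) - l1 + l2.
l1 = 9, l2 = 13.
log(9/13) = -0.367725.
l1*log(l1/l2) = 9 * -0.367725 = -3.309523.
KL = -3.309523 - 9 + 13 = 0.6905

0.6905


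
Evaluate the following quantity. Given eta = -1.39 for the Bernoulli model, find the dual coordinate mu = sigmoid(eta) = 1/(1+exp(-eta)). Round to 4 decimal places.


Dual coordinate (expectation parameter) for Bernoulli:
mu = 1/(1+exp(-eta)).
eta = -1.39.
exp(-eta) = exp(1.39) = 4.01485.
mu = 1/(1+4.01485) = 0.1994

0.1994


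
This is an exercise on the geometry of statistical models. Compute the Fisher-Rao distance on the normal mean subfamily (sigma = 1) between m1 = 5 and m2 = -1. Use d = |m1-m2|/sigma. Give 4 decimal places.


On the fixed-variance normal subfamily, geodesic distance = |m1-m2|/sigma.
|5 - -1| = 6.
sigma = 1.
d = 6/1 = 6.0000

6.0000


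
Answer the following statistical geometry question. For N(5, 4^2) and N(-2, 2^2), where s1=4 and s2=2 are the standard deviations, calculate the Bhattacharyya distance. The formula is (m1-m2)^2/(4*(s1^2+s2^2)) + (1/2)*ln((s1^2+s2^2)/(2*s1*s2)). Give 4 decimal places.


Bhattacharyya distance between two Gaussians:
DB = (m1-m2)^2/(4*(s1^2+s2^2)) + (1/2)*ln((s1^2+s2^2)/(2*s1*s2)).
(m1-m2)^2 = (7)^2 = 49.
s1^2+s2^2 = 16 + 4 = 20.
term1 = 49/80 = 0.6125.
term2 = 0.5*ln(20/16.0) = 0.111572.
DB = 0.6125 + 0.111572 = 0.7241

0.7241


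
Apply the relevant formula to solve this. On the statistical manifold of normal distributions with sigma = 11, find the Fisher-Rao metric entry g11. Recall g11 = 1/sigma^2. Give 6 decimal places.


For the 2-parameter normal family, the Fisher metric has:
  g11 = 1/sigma^2, g22 = 2/sigma^2.
sigma = 11, sigma^2 = 121.
g11 = 0.008264

0.008264


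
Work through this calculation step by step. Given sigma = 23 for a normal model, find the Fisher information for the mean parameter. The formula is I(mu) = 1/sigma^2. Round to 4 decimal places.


The Fisher information for the mean of a normal distribution is I(mu) = 1/sigma^2.
sigma = 23, so sigma^2 = 529.
I(mu) = 1/529 = 0.0019

0.0019


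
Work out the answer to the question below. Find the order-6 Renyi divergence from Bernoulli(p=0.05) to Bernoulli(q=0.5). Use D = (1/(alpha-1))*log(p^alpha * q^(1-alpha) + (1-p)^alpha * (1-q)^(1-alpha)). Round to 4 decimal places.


Renyi divergence of order alpha between Bernoulli distributions:
D = (1/(alpha-1))*log(p^alpha * q^(1-alpha) + (1-p)^alpha * (1-q)^(1-alpha)).
alpha = 6, p = 0.05, q = 0.5.
p^alpha * q^(1-alpha) = 0.05^6 * 0.5^-5 = 1e-06.
(1-p)^alpha * (1-q)^(1-alpha) = 0.95^6 * 0.5^-5 = 23.52294.
sum = 1e-06 + 23.52294 = 23.522941.
D = (1/5)*log(23.522941) = 0.6316

0.6316


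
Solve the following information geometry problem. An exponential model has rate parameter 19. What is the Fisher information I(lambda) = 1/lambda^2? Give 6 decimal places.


Fisher information for exponential: I(lambda) = 1/lambda^2.
lambda = 19, lambda^2 = 361.
I = 1/361 = 0.002770

0.002770


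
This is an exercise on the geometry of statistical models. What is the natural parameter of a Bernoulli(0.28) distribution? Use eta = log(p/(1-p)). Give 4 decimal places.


Natural parameter for Bernoulli: eta = log(p/(1-p)).
p = 0.28, 1-p = 0.72.
p/(1-p) = 0.388889.
eta = log(0.388889) = -0.9445

-0.9445


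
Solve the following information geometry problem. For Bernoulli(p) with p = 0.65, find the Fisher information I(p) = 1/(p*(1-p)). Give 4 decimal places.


For Bernoulli(p), Fisher information is I(p) = 1/(p*(1-p)).
p = 0.65, 1-p = 0.35.
p*(1-p) = 0.2275.
I(p) = 1/0.2275 = 4.3956

4.3956


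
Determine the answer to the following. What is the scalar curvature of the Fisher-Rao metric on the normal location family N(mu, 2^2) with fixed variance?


This family has a single free parameter, so its statistical manifold
is 1-dimensional. The Riemann curvature tensor of any 1-dimensional
Riemannian manifold vanishes identically, so R = 0.

0


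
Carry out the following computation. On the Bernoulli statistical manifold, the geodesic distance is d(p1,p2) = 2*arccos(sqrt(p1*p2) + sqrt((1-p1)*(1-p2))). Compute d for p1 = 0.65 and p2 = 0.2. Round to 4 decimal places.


Geodesic distance on Bernoulli manifold:
d(p1,p2) = 2*arccos(sqrt(p1*p2) + sqrt((1-p1)*(1-p2))).
sqrt(p1*p2) = sqrt(0.65*0.2) = 0.360555.
sqrt((1-p1)*(1-p2)) = sqrt(0.35*0.8) = 0.52915.
arg = 0.360555 + 0.52915 = 0.889705.
d = 2*arccos(0.889705) = 0.9482

0.9482
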